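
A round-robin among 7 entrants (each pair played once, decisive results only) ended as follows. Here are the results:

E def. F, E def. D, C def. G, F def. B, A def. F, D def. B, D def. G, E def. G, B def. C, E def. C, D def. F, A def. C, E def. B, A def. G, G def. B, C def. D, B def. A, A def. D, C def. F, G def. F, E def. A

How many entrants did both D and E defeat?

D beat: B, F, G.
E beat: A, B, C, D, F, G.
Both beat: B, F, G — 3.

3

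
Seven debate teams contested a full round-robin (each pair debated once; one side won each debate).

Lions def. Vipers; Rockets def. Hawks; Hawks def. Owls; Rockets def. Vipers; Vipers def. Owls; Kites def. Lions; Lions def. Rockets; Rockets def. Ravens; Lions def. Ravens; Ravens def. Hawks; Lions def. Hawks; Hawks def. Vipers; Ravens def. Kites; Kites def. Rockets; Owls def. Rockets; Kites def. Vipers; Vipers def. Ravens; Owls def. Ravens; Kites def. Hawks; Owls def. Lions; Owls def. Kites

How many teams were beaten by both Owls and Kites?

2

Owls beat: Rockets, Ravens, Lions, Kites.
Kites beat: Rockets, Lions, Hawks, Vipers.
Both beat: Rockets, Lions — 2.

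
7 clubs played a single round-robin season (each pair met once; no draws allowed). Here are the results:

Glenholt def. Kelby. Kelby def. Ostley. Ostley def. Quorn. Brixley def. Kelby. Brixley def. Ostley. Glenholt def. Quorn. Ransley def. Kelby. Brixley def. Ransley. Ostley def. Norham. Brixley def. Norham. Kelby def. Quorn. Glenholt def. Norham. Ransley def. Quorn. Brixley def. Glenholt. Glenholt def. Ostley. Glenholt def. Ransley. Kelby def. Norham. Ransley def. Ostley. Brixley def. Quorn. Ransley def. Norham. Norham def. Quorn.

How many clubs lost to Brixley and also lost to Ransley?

4

Brixley beat: Glenholt, Ostley, Ransley, Kelby, Quorn, Norham.
Ransley beat: Ostley, Kelby, Quorn, Norham.
Both beat: Ostley, Kelby, Quorn, Norham — 4.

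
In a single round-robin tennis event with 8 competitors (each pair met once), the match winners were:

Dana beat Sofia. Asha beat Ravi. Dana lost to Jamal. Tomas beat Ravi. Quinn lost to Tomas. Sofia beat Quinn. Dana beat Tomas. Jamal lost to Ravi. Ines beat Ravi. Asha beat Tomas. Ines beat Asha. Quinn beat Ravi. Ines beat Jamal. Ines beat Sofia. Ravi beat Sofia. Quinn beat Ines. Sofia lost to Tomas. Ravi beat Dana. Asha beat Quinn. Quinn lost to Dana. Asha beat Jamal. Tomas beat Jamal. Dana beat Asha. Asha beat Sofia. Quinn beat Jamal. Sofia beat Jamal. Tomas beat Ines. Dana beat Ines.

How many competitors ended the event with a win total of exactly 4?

Win totals: Tomas 5, Dana 5, Ravi 3, Ines 4, Jamal 1, Quinn 3, Sofia 2, Asha 5.
Exactly 4: Ines — 1 competitor.

1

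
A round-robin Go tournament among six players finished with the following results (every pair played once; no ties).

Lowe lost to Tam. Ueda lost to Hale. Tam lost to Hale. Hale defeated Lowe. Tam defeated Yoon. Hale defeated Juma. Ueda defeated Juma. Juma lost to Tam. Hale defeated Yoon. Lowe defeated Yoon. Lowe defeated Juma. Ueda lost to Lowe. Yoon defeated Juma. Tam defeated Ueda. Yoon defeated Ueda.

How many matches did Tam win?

Tam's results: beat Ueda, Yoon, Juma, Lowe; lost to Hale.
That is 4 wins.

4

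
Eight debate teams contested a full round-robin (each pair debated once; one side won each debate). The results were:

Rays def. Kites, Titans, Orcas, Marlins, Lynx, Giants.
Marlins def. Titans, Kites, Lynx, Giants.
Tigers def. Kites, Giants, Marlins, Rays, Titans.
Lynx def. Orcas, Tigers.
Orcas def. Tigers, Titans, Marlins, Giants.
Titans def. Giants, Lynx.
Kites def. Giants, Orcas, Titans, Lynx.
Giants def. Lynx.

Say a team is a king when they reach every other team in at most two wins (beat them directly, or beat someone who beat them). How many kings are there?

Tigers reaches everyone (king).
Kites cannot reach Rays in two steps.
Marlins cannot reach Rays in two steps.
Rays reaches everyone (king).
Titans cannot reach Kites, Marlins, Rays in two steps.
Lynx reaches everyone (king).
Giants cannot reach Kites, Marlins, Rays, Titans in two steps.
Orcas reaches everyone (king).
Kings: Tigers, Rays, Lynx, Orcas — 4.

4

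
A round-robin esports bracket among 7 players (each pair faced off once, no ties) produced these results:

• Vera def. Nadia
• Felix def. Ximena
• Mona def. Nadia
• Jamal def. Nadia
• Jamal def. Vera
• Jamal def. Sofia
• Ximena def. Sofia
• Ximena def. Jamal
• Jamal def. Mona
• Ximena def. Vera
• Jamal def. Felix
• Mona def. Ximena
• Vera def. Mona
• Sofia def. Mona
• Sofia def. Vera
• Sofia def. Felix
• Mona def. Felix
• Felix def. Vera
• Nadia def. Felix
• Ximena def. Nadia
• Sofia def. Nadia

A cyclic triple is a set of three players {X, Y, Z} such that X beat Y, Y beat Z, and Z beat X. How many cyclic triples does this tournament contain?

Win totals: Jamal 5, Ximena 4, Mona 3, Sofia 4, Felix 2, Nadia 1, Vera 2.
A player with w wins dominates both others in C(w,2) triples; summing gives 10 + 6 + 3 + 6 + 1 + 0 + 1 = 27 transitive triples.
Total triples C(7,3) = 35, so cyclic triples = 35 − 27 = 8.

8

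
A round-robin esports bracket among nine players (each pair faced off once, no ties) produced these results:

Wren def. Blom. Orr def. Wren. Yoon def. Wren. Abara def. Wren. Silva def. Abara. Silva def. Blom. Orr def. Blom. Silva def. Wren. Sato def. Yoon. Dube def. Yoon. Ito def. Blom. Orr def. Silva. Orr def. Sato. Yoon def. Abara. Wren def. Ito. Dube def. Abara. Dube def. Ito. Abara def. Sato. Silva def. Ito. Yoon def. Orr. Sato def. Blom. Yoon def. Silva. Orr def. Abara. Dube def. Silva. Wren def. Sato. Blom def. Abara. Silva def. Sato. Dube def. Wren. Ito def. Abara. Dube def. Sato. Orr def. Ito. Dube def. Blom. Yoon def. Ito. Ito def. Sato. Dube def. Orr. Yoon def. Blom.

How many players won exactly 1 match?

Win totals: Wren 3, Sato 2, Blom 1, Abara 2, Ito 3, Yoon 6, Orr 6, Dube 8, Silva 5.
Exactly 1: Blom — 1 player.

1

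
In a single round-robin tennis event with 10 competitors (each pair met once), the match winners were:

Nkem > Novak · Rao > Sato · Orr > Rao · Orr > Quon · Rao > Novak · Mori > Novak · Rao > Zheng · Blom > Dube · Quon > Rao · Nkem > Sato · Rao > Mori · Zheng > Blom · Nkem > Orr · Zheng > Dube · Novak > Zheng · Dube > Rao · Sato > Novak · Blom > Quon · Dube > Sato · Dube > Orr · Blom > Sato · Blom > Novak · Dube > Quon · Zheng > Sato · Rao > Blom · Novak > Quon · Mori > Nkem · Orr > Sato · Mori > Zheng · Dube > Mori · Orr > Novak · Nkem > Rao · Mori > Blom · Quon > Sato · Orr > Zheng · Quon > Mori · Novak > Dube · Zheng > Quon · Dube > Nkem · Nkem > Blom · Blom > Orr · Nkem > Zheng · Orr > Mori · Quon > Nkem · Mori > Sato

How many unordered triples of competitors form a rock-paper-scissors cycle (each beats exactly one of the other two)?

Win totals: Blom 5, Novak 3, Mori 5, Nkem 6, Dube 6, Orr 6, Rao 5, Zheng 4, Quon 4, Sato 1.
A competitor with w wins dominates both others in C(w,2) triples; summing gives 10 + 3 + 10 + 15 + 15 + 15 + 10 + 6 + 6 + 0 = 90 transitive triples.
Total triples C(10,3) = 120, so cyclic triples = 120 − 90 = 30.

30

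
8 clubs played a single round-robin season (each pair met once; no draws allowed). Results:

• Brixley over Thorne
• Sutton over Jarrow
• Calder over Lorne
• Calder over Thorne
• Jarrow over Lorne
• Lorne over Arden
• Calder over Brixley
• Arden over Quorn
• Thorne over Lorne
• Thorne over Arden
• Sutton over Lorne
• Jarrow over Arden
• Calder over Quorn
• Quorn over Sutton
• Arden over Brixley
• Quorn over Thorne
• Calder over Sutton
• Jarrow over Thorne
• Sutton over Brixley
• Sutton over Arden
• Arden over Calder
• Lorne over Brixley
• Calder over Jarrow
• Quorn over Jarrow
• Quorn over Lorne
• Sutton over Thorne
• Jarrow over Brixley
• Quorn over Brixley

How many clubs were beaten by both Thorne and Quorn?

Thorne beat: Lorne, Arden.
Quorn beat: Brixley, Lorne, Thorne, Sutton, Jarrow.
Both beat: Lorne — 1.

1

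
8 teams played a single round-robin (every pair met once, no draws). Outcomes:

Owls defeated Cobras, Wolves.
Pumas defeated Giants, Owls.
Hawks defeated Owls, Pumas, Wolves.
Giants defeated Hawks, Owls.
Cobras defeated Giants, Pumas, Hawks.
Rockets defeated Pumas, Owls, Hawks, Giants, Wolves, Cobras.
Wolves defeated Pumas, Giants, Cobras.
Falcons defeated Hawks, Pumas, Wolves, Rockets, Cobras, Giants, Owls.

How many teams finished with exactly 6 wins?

Win totals: Giants 2, Owls 2, Falcons 7, Rockets 6, Hawks 3, Cobras 3, Wolves 3, Pumas 2.
Exactly 6: Rockets — 1 team.

1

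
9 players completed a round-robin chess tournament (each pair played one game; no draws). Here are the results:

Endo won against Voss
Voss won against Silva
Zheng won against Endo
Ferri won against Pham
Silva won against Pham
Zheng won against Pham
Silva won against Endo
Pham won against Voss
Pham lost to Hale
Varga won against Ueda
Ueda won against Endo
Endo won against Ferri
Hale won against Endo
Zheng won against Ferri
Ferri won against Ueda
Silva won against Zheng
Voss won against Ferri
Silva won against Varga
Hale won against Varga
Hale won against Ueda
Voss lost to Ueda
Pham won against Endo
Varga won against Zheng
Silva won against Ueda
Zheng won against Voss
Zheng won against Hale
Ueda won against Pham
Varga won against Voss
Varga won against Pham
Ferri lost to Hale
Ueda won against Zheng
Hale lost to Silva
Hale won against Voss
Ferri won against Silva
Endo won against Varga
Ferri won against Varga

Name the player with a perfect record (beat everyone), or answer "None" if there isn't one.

Highest win total is Silva with 6 (out of 8 possible).
Silva lost to Voss, Ferri, so no player went undefeated.

None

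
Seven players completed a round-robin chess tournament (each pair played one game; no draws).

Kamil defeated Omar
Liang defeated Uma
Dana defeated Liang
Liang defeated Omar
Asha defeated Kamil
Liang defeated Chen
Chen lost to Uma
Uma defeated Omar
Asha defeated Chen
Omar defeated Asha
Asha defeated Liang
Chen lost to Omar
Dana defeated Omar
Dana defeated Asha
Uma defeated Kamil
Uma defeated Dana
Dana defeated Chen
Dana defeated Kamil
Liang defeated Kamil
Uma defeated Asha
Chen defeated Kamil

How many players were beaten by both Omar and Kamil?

0

Omar beat: Asha, Chen.
Kamil beat: Omar.
No one was beaten by both.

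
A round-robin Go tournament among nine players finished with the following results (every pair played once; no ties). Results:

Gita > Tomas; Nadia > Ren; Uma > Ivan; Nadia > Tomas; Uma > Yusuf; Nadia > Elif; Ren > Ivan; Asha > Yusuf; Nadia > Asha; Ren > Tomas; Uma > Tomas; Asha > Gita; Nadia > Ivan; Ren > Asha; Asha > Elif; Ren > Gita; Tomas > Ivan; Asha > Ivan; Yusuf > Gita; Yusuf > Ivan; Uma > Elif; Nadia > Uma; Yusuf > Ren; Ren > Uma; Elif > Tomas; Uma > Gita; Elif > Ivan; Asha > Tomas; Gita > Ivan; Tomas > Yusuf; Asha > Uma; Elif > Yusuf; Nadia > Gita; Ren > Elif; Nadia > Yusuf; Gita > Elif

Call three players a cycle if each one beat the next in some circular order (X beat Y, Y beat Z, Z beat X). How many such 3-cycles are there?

Win totals: Gita 3, Ren 6, Ivan 0, Asha 6, Nadia 8, Tomas 2, Uma 5, Yusuf 3, Elif 3.
A player with w wins dominates both others in C(w,2) triples; summing gives 3 + 15 + 0 + 15 + 28 + 1 + 10 + 3 + 3 = 78 transitive triples.
Total triples C(9,3) = 84, so cyclic triples = 84 − 78 = 6.

6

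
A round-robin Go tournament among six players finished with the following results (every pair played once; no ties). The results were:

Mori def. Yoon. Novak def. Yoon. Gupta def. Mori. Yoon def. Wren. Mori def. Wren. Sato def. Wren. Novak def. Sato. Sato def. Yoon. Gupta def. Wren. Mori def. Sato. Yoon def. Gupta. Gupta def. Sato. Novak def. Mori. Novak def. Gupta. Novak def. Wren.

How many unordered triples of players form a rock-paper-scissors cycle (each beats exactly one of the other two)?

Win totals: Gupta 3, Sato 2, Yoon 2, Wren 0, Novak 5, Mori 3.
A player with w wins dominates both others in C(w,2) triples; summing gives 3 + 1 + 1 + 0 + 10 + 3 = 18 transitive triples.
Total triples C(6,3) = 20, so cyclic triples = 20 − 18 = 2.

2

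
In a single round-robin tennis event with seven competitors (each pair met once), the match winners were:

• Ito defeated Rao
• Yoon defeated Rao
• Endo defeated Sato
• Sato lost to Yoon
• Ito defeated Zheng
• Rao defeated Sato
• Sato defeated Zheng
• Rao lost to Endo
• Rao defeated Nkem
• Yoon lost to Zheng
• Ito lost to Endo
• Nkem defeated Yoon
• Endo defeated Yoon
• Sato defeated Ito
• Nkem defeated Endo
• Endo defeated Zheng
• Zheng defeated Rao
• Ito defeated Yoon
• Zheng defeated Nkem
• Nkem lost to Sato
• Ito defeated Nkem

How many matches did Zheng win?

Zheng's results: beat Yoon, Rao, Nkem; lost to Sato, Ito, Endo.
That is 3 wins.

3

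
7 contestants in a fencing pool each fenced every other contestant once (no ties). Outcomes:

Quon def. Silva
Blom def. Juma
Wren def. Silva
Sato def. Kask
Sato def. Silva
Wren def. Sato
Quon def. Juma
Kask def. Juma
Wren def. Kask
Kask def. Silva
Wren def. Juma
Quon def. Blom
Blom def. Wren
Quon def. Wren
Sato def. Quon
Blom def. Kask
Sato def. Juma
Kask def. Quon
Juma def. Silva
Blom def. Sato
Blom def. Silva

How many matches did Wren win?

Wren's results: beat Juma, Kask, Silva, Sato; lost to Blom, Quon.
That is 4 wins.

4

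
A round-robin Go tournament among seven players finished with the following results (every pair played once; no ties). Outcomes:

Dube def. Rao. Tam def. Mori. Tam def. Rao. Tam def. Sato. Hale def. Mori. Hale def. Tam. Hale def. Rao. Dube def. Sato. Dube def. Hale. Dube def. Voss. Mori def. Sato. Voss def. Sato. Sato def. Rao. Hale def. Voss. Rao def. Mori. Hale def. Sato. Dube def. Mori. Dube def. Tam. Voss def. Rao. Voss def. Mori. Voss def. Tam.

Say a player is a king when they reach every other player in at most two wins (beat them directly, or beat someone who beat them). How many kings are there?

1

Rao cannot reach Tam, Dube, Voss, Hale in two steps.
Sato cannot reach Tam, Dube, Voss, Hale in two steps.
Tam cannot reach Dube, Voss, Hale in two steps.
Dube reaches everyone (king).
Mori cannot reach Tam, Dube, Voss, Hale in two steps.
Voss cannot reach Dube, Hale in two steps.
Hale cannot reach Dube in two steps.
Kings: Dube — 1.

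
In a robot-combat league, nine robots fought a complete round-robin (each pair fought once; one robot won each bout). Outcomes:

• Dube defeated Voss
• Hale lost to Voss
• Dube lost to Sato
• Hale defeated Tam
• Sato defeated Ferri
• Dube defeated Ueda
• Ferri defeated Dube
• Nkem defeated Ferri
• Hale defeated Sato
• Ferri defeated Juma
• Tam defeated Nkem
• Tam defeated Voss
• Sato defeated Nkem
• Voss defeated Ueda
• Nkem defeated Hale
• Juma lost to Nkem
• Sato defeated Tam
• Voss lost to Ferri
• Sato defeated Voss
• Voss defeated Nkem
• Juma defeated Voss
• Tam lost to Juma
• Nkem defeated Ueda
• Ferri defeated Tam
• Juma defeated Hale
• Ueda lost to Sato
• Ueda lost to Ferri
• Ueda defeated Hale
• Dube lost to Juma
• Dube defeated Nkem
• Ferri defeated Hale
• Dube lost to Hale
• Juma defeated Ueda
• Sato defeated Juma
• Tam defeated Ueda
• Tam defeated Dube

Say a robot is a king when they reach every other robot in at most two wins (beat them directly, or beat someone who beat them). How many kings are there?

5

Sato reaches everyone (king).
Juma cannot reach Ferri in two steps.
Tam cannot reach Sato in two steps.
Voss reaches everyone (king).
Hale reaches everyone (king).
Nkem reaches everyone (king).
Ferri reaches everyone (king).
Dube cannot reach Sato, Tam in two steps.
Ueda cannot reach Juma, Voss, Nkem, Ferri in two steps.
Kings: Sato, Voss, Hale, Nkem, Ferri — 5.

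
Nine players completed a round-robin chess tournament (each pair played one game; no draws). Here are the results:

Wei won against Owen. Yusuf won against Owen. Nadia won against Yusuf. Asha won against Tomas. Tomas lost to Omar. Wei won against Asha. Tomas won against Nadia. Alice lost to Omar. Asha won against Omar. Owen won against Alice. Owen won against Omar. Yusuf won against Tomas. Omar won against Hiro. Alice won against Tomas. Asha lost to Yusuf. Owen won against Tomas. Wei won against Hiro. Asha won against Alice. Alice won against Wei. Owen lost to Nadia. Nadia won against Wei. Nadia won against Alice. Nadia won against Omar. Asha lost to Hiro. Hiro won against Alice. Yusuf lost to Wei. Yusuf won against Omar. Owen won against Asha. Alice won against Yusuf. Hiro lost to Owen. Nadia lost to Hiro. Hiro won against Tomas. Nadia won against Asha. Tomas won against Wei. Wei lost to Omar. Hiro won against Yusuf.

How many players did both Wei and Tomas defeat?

0

Wei beat: Hiro, Yusuf, Asha, Owen.
Tomas beat: Nadia, Wei.
No one was beaten by both.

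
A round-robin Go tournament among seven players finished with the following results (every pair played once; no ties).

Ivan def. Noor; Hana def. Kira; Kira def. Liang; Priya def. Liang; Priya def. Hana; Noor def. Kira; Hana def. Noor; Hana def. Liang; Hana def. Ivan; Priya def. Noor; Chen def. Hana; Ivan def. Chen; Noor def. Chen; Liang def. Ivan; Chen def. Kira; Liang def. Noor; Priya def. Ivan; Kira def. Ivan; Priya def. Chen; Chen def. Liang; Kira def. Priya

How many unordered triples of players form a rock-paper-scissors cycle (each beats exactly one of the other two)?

Win totals: Noor 2, Liang 2, Ivan 2, Hana 4, Priya 5, Chen 3, Kira 3.
A player with w wins dominates both others in C(w,2) triples; summing gives 1 + 1 + 1 + 6 + 10 + 3 + 3 = 25 transitive triples.
Total triples C(7,3) = 35, so cyclic triples = 35 − 25 = 10.

10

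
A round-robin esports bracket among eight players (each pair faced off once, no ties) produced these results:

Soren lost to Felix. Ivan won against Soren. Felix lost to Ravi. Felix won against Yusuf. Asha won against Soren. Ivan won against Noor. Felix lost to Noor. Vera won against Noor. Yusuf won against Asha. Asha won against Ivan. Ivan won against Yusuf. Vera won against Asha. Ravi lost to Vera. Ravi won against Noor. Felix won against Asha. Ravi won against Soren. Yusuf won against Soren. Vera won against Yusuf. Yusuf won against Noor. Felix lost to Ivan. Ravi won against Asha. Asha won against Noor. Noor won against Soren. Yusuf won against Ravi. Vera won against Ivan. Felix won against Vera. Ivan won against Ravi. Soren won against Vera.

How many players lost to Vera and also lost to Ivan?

Vera beat: Yusuf, Ivan, Noor, Ravi, Asha.
Ivan beat: Felix, Yusuf, Noor, Soren, Ravi.
Both beat: Yusuf, Noor, Ravi — 3.

3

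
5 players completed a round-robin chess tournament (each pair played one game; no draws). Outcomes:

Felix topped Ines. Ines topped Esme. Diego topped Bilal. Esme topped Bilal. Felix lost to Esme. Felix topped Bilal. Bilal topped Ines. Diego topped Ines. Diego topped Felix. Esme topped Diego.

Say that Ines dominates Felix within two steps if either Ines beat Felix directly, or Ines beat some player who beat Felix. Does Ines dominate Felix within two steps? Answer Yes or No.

Yes

Ines did not beat Felix directly.
Ines beat Esme. Of those, Esme beat Felix.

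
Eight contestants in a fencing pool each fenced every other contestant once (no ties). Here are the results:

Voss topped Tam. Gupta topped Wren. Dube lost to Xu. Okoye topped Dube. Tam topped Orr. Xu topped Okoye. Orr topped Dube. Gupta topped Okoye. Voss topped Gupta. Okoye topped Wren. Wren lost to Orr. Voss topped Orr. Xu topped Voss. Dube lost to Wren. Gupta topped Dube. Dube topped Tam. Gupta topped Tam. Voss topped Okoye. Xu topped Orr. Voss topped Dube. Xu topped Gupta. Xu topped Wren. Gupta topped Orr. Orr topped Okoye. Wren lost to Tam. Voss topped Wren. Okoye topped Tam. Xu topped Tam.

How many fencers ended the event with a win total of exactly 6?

Win totals: Xu 7, Gupta 5, Voss 6, Orr 3, Okoye 3, Tam 2, Dube 1, Wren 1.
Exactly 6: Voss — 1 fencer.

1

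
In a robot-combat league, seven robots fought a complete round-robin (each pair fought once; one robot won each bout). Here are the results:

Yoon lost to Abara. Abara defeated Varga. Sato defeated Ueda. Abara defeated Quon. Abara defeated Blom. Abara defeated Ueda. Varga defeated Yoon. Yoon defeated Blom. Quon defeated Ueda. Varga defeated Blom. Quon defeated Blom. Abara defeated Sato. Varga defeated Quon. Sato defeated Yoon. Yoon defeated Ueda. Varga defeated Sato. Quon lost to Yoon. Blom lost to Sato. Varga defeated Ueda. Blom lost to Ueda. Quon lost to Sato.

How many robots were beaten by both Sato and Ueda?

Sato beat: Quon, Yoon, Blom, Ueda.
Ueda beat: Blom.
Both beat: Blom — 1.

1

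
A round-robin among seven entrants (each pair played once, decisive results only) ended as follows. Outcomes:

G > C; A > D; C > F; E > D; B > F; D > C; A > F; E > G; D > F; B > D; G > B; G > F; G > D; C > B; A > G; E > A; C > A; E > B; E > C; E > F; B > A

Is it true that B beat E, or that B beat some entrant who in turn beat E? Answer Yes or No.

No

B did not beat E directly.
B beat A, D, F, but each of them lost to E. No two-step path.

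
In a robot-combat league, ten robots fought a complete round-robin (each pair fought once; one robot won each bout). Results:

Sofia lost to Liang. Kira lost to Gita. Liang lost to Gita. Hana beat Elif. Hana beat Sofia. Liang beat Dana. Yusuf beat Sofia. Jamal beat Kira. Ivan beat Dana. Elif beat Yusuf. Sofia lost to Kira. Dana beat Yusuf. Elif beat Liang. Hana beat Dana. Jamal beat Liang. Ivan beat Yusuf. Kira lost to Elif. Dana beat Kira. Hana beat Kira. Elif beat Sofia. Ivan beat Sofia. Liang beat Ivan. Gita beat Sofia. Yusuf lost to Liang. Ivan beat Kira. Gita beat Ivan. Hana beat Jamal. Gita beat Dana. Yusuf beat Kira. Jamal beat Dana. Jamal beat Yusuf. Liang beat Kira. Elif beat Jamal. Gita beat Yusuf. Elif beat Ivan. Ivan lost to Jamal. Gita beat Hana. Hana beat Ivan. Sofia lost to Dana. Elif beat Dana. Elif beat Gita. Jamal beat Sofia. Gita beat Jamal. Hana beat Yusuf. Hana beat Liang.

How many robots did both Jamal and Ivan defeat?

4

Jamal beat: Dana, Kira, Liang, Yusuf, Sofia, Ivan.
Ivan beat: Dana, Kira, Yusuf, Sofia.
Both beat: Dana, Kira, Yusuf, Sofia — 4.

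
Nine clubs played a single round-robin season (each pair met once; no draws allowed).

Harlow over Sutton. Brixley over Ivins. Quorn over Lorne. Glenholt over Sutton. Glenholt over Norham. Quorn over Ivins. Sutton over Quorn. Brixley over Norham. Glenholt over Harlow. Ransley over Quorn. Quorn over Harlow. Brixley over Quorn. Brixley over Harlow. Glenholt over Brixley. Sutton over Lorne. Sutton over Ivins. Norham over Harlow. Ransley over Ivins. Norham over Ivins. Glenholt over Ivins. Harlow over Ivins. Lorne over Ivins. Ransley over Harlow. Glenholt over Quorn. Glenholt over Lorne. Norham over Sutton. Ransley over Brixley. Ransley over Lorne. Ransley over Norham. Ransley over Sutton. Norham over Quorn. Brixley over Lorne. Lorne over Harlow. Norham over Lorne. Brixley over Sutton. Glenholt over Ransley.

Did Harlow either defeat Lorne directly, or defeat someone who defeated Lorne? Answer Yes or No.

Yes

Harlow did not beat Lorne directly.
Harlow beat Ivins, Sutton. Of those, Sutton beat Lorne.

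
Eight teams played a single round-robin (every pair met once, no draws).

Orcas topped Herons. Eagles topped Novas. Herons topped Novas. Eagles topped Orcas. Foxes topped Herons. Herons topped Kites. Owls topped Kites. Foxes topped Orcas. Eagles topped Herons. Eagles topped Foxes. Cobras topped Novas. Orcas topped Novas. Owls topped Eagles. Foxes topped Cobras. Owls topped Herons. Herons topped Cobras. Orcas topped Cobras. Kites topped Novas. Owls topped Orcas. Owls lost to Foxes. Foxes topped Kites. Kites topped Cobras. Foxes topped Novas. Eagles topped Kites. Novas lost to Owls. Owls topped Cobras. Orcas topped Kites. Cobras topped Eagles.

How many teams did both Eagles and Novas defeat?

Eagles beat: Herons, Kites, Novas, Foxes, Orcas.
Novas beat: no one.
No one was beaten by both.

0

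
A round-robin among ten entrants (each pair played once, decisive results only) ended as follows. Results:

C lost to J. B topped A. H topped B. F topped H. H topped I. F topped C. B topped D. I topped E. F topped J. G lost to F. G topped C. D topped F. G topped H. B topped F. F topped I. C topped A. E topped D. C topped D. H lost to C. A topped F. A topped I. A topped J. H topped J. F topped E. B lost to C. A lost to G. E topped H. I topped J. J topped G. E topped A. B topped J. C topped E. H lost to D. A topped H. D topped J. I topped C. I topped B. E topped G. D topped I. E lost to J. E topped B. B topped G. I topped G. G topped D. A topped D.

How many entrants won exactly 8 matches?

0

Win totals: A 5, B 5, C 5, D 4, E 5, F 6, G 4, H 3, I 5, J 3.
No entrant has exactly 8 wins.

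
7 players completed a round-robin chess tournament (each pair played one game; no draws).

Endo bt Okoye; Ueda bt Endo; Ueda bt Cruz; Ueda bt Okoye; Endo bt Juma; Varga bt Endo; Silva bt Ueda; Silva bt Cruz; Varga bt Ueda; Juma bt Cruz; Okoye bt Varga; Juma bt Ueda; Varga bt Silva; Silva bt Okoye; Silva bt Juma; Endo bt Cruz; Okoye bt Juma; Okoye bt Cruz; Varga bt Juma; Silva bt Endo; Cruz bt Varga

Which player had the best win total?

Silva

Win totals: Okoye 3, Varga 4, Ueda 3, Endo 3, Cruz 1, Juma 2, Silva 5.
Silva leads with 5 wins (next highest: 4).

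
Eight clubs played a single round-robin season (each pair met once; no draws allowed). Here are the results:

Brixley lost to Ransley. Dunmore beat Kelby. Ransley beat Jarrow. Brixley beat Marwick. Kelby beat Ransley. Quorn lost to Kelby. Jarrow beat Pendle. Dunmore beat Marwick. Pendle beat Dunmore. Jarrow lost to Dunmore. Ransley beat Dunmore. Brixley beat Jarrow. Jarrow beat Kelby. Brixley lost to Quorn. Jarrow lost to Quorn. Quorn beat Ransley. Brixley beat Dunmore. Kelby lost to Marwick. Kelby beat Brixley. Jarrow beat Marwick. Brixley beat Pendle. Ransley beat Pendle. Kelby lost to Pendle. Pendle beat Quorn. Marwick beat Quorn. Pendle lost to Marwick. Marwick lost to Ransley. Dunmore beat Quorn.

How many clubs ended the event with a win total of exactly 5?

1

Win totals: Ransley 5, Pendle 3, Dunmore 4, Marwick 3, Brixley 4, Kelby 3, Quorn 3, Jarrow 3.
Exactly 5: Ransley — 1 club.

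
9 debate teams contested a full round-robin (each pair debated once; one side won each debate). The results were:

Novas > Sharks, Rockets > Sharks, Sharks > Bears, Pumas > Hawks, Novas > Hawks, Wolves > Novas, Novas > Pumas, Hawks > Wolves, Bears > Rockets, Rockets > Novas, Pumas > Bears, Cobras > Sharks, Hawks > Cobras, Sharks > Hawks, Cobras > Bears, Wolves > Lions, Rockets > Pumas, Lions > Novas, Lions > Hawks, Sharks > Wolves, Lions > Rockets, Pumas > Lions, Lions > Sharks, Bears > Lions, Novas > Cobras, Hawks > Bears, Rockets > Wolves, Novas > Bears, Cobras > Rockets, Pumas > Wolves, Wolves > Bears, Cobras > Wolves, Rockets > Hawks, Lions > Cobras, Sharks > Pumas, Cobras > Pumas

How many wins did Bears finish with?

Bears' results: beat Lions, Rockets; lost to Novas, Cobras, Sharks, Hawks, Pumas, Wolves.
That is 2 wins.

2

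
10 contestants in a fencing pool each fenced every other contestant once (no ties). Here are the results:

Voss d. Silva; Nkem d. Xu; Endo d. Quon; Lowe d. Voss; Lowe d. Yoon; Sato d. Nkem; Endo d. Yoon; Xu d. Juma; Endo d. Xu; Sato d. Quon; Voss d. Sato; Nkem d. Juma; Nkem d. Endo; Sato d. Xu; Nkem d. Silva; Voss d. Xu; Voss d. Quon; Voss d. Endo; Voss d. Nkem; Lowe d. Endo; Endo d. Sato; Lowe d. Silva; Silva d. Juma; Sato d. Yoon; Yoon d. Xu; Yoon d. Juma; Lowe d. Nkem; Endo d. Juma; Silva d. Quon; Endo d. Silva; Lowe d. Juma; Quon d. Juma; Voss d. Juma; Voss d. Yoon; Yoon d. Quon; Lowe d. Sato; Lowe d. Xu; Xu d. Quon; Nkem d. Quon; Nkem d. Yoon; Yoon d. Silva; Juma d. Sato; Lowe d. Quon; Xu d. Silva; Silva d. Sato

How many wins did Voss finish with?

8

Voss' results: beat Sato, Endo, Xu, Nkem, Juma, Quon, Yoon, Silva; lost to Lowe.
That is 8 wins.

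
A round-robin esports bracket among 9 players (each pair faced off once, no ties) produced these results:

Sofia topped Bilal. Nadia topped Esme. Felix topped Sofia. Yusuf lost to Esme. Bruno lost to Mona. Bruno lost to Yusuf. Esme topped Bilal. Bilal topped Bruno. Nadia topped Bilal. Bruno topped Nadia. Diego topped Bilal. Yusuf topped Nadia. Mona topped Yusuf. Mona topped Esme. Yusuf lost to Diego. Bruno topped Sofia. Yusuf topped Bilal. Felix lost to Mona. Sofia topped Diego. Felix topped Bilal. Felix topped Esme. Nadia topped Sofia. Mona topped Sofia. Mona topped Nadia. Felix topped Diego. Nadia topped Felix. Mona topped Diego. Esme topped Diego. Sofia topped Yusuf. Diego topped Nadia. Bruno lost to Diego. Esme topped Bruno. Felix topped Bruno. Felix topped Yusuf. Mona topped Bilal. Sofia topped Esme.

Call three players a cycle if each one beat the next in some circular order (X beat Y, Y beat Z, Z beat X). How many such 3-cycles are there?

Win totals: Diego 4, Bruno 2, Nadia 4, Mona 8, Sofia 4, Bilal 1, Esme 4, Felix 6, Yusuf 3.
A player with w wins dominates both others in C(w,2) triples; summing gives 6 + 1 + 6 + 28 + 6 + 0 + 6 + 15 + 3 = 71 transitive triples.
Total triples C(9,3) = 84, so cyclic triples = 84 − 71 = 13.

13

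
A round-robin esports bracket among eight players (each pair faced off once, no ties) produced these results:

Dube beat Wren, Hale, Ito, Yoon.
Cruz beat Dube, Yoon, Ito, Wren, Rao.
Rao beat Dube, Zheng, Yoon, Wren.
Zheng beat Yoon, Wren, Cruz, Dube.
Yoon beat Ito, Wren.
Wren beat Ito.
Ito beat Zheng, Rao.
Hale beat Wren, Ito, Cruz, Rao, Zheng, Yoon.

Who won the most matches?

Win totals: Hale 6, Zheng 4, Cruz 5, Wren 1, Rao 4, Dube 4, Yoon 2, Ito 2.
Hale leads with 6 wins (next highest: 5).

Hale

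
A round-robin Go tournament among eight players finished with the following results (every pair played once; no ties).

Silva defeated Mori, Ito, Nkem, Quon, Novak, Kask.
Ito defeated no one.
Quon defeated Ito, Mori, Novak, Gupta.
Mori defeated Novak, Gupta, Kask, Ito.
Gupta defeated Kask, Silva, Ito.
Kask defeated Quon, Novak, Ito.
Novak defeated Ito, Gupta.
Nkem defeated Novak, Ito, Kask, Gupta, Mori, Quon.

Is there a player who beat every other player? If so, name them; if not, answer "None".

Highest win total is Silva with 6 (out of 7 possible).
Silva lost to Gupta, so no player went undefeated.

None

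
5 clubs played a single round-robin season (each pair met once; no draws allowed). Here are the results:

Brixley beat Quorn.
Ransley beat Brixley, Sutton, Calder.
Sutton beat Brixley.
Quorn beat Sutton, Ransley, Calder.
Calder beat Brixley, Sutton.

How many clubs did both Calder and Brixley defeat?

Calder beat: Sutton, Brixley.
Brixley beat: Quorn.
No one was beaten by both.

0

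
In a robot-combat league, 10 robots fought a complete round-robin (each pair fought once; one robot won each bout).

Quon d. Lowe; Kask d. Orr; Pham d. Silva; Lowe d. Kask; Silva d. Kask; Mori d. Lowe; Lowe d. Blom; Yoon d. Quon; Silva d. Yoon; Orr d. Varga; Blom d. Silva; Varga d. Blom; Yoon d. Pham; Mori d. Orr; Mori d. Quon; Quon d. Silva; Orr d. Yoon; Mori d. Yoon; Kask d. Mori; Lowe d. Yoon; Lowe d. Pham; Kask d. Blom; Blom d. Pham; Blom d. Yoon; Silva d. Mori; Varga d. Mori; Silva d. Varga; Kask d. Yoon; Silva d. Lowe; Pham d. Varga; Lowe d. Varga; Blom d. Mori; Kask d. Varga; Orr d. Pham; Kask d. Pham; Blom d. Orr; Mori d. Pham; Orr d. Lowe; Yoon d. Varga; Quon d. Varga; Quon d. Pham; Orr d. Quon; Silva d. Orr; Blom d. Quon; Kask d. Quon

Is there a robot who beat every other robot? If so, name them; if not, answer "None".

None

Highest win total is Kask with 7 (out of 9 possible).
Kask lost to Silva, Lowe, so no robot went undefeated.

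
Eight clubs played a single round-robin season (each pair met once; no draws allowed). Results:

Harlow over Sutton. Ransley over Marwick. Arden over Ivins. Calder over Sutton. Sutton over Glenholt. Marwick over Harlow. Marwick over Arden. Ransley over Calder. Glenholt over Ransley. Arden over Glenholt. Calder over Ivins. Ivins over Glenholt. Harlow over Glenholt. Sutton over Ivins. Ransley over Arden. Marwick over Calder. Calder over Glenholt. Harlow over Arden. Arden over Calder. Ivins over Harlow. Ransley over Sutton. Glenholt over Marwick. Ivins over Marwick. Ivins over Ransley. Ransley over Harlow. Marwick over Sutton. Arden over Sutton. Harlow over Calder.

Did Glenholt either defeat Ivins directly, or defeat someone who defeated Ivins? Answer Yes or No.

No

Glenholt did not beat Ivins directly.
Glenholt beat Ransley, Marwick, but each of them lost to Ivins. No two-step path.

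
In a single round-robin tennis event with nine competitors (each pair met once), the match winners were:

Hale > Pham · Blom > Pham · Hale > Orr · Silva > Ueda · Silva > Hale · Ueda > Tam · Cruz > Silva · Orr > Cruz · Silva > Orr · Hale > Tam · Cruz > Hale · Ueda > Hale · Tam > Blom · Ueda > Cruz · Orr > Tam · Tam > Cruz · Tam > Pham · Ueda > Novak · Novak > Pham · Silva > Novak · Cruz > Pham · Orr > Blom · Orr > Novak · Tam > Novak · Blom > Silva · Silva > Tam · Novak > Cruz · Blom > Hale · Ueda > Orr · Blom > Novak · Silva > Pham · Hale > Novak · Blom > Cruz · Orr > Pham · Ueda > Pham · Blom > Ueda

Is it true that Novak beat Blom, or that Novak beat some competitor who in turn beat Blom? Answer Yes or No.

Novak did not beat Blom directly.
Novak beat Pham, Cruz, but each of them lost to Blom. No two-step path.

No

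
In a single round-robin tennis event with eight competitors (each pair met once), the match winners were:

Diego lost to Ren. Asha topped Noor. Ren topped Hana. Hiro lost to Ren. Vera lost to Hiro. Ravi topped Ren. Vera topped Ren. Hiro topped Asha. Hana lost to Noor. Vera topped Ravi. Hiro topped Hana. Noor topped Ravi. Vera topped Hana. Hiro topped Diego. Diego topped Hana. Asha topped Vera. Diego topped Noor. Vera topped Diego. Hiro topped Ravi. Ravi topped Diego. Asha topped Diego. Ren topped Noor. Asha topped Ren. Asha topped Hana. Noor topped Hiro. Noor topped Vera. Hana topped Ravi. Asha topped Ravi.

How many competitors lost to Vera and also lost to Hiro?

Vera beat: Ravi, Hana, Ren, Diego.
Hiro beat: Asha, Ravi, Hana, Vera, Diego.
Both beat: Ravi, Hana, Diego — 3.

3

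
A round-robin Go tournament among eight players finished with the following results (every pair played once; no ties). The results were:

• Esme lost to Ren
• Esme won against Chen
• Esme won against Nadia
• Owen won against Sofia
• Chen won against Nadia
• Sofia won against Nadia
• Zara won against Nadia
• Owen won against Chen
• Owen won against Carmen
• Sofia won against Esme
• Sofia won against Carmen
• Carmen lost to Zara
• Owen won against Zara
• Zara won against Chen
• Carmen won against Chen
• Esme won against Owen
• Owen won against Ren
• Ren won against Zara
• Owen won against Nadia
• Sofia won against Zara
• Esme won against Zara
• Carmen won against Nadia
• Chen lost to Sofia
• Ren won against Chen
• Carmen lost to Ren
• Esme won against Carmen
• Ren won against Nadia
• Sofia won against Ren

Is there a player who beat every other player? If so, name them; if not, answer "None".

Highest win total is Sofia with 6 (out of 7 possible).
Sofia lost to Owen, so no player went undefeated.

None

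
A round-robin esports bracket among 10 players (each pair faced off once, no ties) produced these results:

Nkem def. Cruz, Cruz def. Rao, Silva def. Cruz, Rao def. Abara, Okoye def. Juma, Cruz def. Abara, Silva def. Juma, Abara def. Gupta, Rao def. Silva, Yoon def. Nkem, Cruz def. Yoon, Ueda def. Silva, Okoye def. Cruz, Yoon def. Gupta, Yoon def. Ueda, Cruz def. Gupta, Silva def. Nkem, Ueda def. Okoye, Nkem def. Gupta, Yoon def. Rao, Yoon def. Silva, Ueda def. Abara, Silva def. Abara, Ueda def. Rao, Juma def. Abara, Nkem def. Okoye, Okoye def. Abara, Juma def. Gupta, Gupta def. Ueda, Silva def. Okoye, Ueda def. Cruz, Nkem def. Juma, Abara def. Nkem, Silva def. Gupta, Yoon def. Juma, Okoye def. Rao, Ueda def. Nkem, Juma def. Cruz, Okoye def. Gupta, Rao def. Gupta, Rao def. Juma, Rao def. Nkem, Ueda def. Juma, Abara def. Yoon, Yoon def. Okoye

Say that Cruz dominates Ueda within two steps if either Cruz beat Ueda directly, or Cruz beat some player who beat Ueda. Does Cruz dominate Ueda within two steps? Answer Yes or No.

Cruz did not beat Ueda directly.
Cruz beat Gupta, Rao, Yoon, Abara. Of those, Gupta beat Ueda.

Yes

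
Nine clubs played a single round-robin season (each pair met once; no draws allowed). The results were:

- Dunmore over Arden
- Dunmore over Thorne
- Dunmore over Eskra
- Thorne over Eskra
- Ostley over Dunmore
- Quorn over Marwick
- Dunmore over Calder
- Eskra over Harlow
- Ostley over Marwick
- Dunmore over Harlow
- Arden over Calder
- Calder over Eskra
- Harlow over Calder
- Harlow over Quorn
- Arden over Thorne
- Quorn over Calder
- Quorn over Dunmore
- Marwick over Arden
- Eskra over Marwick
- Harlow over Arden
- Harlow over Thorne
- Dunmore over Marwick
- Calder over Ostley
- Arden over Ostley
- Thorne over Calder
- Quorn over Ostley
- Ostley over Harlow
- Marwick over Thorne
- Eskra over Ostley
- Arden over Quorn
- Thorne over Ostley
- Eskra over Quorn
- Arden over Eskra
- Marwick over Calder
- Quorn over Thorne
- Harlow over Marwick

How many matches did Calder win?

2

Calder's results: beat Ostley, Eskra; lost to Harlow, Marwick, Dunmore, Arden, Thorne, Quorn.
That is 2 wins.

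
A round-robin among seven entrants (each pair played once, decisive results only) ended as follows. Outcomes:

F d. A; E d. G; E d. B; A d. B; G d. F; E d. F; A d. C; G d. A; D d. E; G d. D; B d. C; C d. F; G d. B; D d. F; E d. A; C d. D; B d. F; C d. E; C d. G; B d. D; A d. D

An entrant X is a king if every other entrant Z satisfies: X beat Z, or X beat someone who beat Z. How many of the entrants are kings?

5

A reaches everyone (king).
B reaches everyone (king).
C reaches everyone (king).
D cannot reach C in two steps.
E reaches everyone (king).
F cannot reach E, G in two steps.
G reaches everyone (king).
Kings: A, B, C, E, G — 5.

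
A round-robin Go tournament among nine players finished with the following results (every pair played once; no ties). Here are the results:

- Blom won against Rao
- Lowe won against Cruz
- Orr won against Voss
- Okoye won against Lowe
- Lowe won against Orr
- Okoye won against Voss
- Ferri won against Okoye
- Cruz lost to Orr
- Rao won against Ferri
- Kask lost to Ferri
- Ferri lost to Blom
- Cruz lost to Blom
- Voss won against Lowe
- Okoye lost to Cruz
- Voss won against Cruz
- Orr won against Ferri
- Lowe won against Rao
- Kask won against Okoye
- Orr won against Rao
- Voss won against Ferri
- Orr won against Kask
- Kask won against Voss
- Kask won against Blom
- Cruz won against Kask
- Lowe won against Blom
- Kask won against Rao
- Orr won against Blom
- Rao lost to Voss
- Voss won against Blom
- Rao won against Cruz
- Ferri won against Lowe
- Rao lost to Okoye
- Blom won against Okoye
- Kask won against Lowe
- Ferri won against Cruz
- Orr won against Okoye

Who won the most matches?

Win totals: Kask 5, Lowe 4, Rao 2, Ferri 4, Okoye 3, Cruz 2, Blom 4, Voss 5, Orr 7.
Orr leads with 7 wins (next highest: 5).

Orr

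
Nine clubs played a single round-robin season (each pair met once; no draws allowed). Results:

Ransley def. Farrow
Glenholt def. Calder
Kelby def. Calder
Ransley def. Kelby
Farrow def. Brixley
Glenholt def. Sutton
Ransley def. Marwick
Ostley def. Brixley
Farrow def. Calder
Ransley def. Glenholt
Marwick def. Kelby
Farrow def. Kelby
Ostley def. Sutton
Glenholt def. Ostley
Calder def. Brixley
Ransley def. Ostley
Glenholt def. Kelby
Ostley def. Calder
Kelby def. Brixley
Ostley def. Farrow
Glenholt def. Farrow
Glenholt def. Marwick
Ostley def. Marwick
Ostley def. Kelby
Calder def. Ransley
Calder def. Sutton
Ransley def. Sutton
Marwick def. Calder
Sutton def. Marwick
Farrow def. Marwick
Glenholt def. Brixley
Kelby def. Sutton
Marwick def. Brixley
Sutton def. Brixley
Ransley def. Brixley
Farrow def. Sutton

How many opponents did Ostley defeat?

Ostley's results: beat Calder, Brixley, Sutton, Farrow, Marwick, Kelby; lost to Ransley, Glenholt.
That is 6 wins.

6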